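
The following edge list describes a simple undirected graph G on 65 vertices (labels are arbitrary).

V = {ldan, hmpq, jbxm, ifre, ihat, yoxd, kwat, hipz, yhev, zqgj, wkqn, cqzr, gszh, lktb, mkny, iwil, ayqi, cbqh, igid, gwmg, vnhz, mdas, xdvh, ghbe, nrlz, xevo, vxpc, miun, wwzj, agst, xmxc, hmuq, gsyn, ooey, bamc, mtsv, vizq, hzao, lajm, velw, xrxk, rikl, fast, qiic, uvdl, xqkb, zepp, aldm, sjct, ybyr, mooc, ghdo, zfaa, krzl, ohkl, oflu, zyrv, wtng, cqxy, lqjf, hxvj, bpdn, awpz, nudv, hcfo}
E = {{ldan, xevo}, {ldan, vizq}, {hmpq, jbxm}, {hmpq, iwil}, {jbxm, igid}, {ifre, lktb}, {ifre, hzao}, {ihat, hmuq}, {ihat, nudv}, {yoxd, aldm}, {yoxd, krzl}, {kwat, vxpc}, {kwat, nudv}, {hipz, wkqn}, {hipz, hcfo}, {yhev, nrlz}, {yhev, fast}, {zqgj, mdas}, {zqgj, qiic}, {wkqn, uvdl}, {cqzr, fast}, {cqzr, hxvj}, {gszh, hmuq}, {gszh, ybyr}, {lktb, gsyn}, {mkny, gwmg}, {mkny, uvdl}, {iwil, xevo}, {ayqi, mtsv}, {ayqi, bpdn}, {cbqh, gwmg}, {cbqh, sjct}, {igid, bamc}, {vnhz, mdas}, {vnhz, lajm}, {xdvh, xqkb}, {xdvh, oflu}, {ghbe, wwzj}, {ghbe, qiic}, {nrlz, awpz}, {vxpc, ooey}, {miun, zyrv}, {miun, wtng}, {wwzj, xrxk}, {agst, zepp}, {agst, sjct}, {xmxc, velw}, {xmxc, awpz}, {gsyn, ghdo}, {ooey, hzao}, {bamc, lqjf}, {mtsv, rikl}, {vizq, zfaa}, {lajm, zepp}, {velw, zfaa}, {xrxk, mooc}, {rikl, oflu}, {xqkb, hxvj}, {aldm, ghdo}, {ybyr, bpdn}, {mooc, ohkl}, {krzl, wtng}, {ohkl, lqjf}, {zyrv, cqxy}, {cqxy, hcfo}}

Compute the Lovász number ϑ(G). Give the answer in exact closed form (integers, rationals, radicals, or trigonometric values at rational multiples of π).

deg(xqkb) = 2; N(xqkb) = {xdvh, hxvj}.
deg(bamc) = 2; N(bamc) = {igid, lqjf}.
deg(hxvj) = 2; N(hxvj) = {cqzr, xqkb}.
deg(zqgj) = 2; N(zqgj) = {mdas, qiic}.
Every vertex has degree 2 (N=65); this is C_{65}, the 65-cycle.
Distinct eigenvalues (to 4 d.p.): [2.0, 1.9907, 1.9627, 1.9165, 1.8523, 1.7709, 1.6729, 1.5593, 1.4312, 1.2897, 1.1361, 0.972, 0.7987, 0.618, 0.4316, 0.2411, 0.0483, -0.1449, -0.3367, -0.5254, -0.7092, -0.8864, -1.0553, -1.2143, -1.362, -1.497, -1.618, -1.7239, -1.8137, -1.8866, -1.9419, -1.979, -1.9977].
−65·(-2*cos(pi/65)) / ((2)−(-2*cos(pi/65))) = 65*cos(pi/65)/(cos(pi/65) + 1) = ϑ(G).
≈ 32.4810126 (to 7 d.p.).
α=32, χ(Ḡ)=33; ϑ=65*cos(pi/65)/(cos(pi/65) + 1) lies between (both strict).

65*cos(pi/65)/(cos(pi/65) + 1)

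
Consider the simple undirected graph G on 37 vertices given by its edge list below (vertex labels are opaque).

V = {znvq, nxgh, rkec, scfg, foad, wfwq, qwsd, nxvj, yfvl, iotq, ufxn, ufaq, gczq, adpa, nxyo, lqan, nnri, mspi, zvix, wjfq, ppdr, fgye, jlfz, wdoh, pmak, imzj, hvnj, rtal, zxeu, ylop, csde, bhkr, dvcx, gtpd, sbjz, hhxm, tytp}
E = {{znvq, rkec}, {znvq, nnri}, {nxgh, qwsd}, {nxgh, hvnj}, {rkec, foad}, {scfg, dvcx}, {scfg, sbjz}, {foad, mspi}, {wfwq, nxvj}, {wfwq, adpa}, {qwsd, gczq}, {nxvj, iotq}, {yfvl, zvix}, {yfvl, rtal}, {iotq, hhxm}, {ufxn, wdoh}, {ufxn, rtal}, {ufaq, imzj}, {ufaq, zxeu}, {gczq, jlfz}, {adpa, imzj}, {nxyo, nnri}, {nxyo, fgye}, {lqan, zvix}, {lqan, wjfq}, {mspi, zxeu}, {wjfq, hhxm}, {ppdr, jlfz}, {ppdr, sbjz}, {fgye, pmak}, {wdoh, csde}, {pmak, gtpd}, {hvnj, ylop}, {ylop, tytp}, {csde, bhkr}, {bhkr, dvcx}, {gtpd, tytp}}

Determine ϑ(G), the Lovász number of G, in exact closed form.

deg(scfg) = 2; N(scfg) = {dvcx, sbjz}.
N(mspi) = {foad, zxeu}, |N(mspi)| = 2.
Vertex gtpd has 2 neighbors: pmak, tytp.
deg(csde) = 2; N(csde) = {wdoh, bhkr}.
G on 37 vertices is 2-regular; connected 2-regular on 37 ⇒ C_{37}.
The 19 distinct eigenvalues: [2.0, 1.97123, 1.88575, 1.74603, 1.55607, 1.32135, 1.04861, 0.74571, 0.42136, 0.08488, -0.25404, -0.58565, -0.90041, -1.18927, -1.44391, -1.65702, -1.82246, -1.93547, -1.99279].
Lovász: ϑ = −37(-2*cos(pi/37))/(2+-(-1)*2*cos(pi/37)) = 37*cos(pi/37)/(cos(pi/37) + 1).
≈ 18.466617 (to 6 d.p.).
α=18, χ(Ḡ)=19; ϑ=37*cos(pi/37)/(cos(pi/37) + 1) lies between (both strict).

37*cos(pi/37)/(cos(pi/37) + 1)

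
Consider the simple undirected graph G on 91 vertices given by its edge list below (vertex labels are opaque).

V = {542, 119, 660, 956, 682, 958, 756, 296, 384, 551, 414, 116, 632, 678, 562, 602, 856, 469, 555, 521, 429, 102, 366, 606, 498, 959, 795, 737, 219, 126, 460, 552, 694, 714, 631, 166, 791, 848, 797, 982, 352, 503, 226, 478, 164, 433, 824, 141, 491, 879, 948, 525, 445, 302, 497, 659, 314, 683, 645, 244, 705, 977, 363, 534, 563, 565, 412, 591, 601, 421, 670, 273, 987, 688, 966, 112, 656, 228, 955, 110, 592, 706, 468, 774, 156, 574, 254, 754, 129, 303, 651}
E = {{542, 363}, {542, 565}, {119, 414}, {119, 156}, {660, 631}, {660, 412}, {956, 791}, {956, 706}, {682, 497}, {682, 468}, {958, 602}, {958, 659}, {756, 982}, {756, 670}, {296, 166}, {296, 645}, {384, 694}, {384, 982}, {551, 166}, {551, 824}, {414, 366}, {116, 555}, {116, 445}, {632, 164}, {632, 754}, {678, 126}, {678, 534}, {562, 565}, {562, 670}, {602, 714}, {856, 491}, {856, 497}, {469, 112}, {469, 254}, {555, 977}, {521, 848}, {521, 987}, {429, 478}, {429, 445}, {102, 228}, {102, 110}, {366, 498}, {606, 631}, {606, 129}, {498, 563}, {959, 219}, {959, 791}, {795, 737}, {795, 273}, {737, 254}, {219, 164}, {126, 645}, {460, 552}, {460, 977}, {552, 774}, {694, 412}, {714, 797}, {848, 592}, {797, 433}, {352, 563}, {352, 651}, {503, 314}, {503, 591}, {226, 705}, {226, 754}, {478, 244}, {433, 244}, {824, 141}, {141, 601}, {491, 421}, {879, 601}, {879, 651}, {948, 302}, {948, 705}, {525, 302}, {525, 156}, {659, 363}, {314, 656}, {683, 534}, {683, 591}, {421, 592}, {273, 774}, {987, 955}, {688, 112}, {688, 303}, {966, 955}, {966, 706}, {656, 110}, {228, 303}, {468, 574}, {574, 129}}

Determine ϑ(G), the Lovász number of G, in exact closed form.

Vertex 478 has 2 neighbors: 429, 244.
N(468) = {682, 574}, |N(468)| = 2.
N(112) = {469, 688}, |N(112)| = 2.
deg(714) = 2; N(714) = {602, 797}.
91-vertex 2-regular graph: the odd cycle C_{91}.
A has 46 distinct eigenvalues ≈ [2.0, 1.995235, 1.980961, 1.957247, 1.924206, 1.881995, 1.830816, 1.770912, 1.702569, 1.626112, 1.541906, 1.450353, 1.351887, 1.24698, 1.136129, 1.019865, 0.898741, 0.773333, 0.644241, 0.512078, 0.377475, 0.241073, 0.103523, -0.034521, -0.172401, -0.309459, -0.445042, -0.578504, -0.70921, -0.836536, -0.959875, -1.07864, -1.192265, -1.300208, -1.401955, -1.497021, -1.584954, -1.665333, -1.737776, -1.801938, -1.857512, -1.904235, -1.941884, -1.970278, -1.989283, -1.998808].
Lovász: ϑ = −91(-2*cos(pi/91))/(2+-(-1)*2*cos(pi/91)) = 91*cos(pi/91)/(cos(pi/91) + 1).
≈ 45.48644 (to 5 d.p.).
α=45, χ(Ḡ)=46; ϑ=91*cos(pi/91)/(cos(pi/91) + 1) lies between (both strict).

91*cos(pi/91)/(cos(pi/91) + 1)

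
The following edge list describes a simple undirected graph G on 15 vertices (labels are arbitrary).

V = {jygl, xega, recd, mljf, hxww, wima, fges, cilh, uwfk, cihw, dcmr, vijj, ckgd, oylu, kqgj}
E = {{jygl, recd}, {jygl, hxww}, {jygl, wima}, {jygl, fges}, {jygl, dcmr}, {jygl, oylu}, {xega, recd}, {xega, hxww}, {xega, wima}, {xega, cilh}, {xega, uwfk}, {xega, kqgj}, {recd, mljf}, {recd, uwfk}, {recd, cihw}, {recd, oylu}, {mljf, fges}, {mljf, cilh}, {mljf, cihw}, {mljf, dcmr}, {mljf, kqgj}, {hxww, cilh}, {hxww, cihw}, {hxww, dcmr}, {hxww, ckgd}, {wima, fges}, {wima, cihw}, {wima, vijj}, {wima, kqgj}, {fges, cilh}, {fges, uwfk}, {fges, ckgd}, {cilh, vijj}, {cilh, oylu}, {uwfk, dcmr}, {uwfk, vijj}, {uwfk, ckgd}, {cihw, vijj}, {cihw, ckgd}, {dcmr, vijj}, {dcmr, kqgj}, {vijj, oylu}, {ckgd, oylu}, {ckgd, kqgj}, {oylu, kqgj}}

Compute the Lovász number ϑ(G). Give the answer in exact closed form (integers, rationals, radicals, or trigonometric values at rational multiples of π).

5

deg(dcmr) = 6; N(dcmr) = {jygl, mljf, hxww, uwfk, vijj, kqgj}.
Vertex uwfk has 6 neighbors: xega, recd, fges, dcmr, vijj, ckgd.
Vertex ckgd has 6 neighbors: hxww, fges, uwfk, cihw, oylu, kqgj.
Vertex cilh has 6 neighbors: xega, mljf, hxww, fges, vijj, oylu.
Every vertex has degree 6 (N=15); Kneser-type, 2-subsets of [6].
The 3 distinct eigenvalues: [6.0, 1.0, -3.0].
ϑ = −N·λ_min/(λ_max−λ_min) = −15·(-3)/(6−(-3)) = 5.
= 5.000000… (decimal).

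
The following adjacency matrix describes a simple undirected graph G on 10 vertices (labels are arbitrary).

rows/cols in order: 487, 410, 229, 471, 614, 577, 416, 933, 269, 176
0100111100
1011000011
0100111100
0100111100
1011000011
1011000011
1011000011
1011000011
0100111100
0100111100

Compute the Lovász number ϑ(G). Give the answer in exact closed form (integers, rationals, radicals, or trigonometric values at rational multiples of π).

deg(487) = 5; N(487) = {410, 614, 577, 416, 933}.
Vertex 416 has 5 neighbors: 487, 229, 471, 269, 176.
N(176) = {410, 614, 577, 416, 933}, |N(176)| = 5.
Vertex 933 has 5 neighbors: 487, 229, 471, 269, 176.
K_{5,5} (perfect); ϑ(G) = α(G) = max{5,5} = 5.
≈ 5.00000000 (to 8 d.p.).
Sandwich: α(G)=5 ≤ ϑ(G)=5 ≤ χ(Ḡ)=5 (collapsed).

5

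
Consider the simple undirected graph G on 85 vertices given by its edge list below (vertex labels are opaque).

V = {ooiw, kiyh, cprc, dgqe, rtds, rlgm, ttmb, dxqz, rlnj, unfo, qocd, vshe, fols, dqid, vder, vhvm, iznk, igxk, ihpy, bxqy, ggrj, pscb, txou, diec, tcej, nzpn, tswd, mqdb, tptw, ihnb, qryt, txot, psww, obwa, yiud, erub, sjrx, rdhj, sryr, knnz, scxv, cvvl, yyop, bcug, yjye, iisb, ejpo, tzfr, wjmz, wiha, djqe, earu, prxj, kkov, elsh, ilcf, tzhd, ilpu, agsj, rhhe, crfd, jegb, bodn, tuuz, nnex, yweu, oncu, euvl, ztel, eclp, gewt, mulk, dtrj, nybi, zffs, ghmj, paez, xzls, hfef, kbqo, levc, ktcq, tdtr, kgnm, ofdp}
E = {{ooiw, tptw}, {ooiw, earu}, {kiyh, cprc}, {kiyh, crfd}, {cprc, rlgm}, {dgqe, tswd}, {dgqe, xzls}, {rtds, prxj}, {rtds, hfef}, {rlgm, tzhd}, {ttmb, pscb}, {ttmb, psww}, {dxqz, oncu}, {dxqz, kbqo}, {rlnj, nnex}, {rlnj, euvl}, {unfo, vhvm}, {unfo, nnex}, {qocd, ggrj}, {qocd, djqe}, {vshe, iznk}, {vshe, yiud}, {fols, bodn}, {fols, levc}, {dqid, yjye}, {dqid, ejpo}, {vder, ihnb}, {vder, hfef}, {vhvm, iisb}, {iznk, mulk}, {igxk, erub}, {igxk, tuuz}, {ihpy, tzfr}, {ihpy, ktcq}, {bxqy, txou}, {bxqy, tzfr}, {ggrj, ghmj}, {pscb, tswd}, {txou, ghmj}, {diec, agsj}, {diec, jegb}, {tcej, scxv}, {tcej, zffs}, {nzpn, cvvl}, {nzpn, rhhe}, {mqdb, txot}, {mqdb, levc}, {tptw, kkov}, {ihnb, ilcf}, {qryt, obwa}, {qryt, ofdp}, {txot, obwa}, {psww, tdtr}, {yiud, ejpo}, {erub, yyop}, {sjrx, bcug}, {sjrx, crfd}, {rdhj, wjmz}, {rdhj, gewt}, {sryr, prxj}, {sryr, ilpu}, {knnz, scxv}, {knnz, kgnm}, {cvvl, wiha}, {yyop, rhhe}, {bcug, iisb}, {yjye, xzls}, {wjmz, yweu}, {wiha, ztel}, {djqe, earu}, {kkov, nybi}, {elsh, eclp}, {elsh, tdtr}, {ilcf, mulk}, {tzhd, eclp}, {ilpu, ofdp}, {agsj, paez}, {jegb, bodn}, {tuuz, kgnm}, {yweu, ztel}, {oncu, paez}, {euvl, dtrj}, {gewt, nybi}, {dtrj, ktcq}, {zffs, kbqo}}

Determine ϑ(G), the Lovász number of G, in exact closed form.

N(rtds) = {prxj, hfef}, |N(rtds)| = 2.
deg(ihnb) = 2; N(ihnb) = {vder, ilcf}.
Vertex bxqy has 2 neighbors: txou, tzfr.
N(txot) = {mqdb, obwa}, |N(txot)| = 2.
deg(v) = 2 for all v (|V|=85); the odd cycle C_{85}.
The 43 distinct eigenvalues: [2.0, 1.994538, 1.978183, 1.951024, 1.913209, 1.864944, 1.806494, 1.738178, 1.660368, 1.57349, 1.478018, 1.374473, 1.263422, 1.14547, 1.021262, 0.891477, 0.756822, 0.618034, 0.47587, 0.331108, 0.184537, 0.036958, -0.110823, -0.257998, -0.403765, -0.547326, -0.687898, -0.824713, -0.957023, -1.084107, -1.205269, -1.319849, -1.42722, -1.526797, -1.618034, -1.700434, -1.773547, -1.836974, -1.890368, -1.933437, -1.965946, -1.987718, -1.998634].
Lovász (edge-transitive): ϑ = −85·(-2*cos(pi/85))/((2)−(-2*cos(pi/85))) = 85*cos(pi/85)/(cos(pi/85) + 1).
Numerically 42.4854826.
42 ≤ 85*cos(pi/85)/(cos(pi/85) + 1) ≤ 43: both strict.

85*cos(pi/85)/(cos(pi/85) + 1)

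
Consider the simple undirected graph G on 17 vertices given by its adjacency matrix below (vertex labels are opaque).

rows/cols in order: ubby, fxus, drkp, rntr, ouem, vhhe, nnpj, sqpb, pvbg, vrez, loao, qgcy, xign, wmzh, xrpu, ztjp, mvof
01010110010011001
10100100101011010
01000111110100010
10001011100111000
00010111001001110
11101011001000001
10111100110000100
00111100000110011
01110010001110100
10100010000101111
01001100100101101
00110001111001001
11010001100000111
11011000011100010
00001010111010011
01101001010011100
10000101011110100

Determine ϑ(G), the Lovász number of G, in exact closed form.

N(xrpu) = {ouem, nnpj, pvbg, vrez, loao, xign, ztjp, mvof}, |N(xrpu)| = 8.
deg(qgcy) = 8; N(qgcy) = {drkp, rntr, sqpb, pvbg, vrez, loao, wmzh, mvof}.
deg(drkp) = 8; N(drkp) = {fxus, vhhe, nnpj, sqpb, pvbg, vrez, qgcy, ztjp}.
Vertex ouem has 8 neighbors: rntr, vhhe, nnpj, sqpb, loao, wmzh, xrpu, ztjp.
8-regular, N=17; Paley(17): SR with (k,λ,μ)=(8,3,4).
spec(A) ≈ [8.0, 1.561553, -2.561553] (distinct, 6 d.p.).
−17·(-sqrt(17)/2 - 1/2) / ((8)−(-sqrt(17)/2 - 1/2)) = sqrt(17) = ϑ(G).
ϑ(G) ≈ 4.1231.

sqrt(17)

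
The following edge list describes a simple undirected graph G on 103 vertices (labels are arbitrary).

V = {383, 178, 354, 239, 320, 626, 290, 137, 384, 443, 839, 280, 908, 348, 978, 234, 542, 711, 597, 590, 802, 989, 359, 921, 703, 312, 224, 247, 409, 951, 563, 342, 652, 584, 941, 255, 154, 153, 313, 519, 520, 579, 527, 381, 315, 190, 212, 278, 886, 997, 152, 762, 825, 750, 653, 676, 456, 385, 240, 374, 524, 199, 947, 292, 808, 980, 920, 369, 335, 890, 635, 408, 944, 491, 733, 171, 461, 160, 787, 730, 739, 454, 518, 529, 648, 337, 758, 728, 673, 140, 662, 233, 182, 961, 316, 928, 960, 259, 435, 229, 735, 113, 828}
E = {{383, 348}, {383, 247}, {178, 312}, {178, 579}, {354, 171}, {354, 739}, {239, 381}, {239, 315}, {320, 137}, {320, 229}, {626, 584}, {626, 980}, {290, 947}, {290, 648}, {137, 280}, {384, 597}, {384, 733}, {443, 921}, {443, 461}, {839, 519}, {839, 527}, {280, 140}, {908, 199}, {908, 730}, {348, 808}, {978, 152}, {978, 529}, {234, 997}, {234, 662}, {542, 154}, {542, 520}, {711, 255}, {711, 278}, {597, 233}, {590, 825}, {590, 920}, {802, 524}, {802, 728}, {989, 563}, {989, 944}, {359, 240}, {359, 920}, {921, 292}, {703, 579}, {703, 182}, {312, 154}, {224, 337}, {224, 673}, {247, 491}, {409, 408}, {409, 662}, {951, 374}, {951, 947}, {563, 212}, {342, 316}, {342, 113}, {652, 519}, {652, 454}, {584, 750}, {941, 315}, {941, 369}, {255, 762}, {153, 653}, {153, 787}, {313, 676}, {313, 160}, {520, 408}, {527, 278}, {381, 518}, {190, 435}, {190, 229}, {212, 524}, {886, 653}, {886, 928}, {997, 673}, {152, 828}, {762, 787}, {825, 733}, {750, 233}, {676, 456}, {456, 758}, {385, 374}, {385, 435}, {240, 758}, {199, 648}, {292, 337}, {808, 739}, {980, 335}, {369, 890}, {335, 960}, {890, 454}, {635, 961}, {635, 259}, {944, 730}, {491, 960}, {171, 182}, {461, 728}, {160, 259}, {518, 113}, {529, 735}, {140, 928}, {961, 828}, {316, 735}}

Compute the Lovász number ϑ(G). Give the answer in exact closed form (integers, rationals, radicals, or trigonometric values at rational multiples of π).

103*cos(pi/103)/(cos(pi/103) + 1)

Vertex 384 has 2 neighbors: 597, 733.
Vertex 239 has 2 neighbors: 381, 315.
Vertex 542 has 2 neighbors: 154, 520.
Vertex 739 has 2 neighbors: 354, 808.
103-vertex 2-regular graph: a single 103-cycle (edge-transitive).
The 52 distinct eigenvalues: [2.0, 1.99628, 1.985134, 1.966602, 1.940755, 1.907689, 1.867525, 1.820414, 1.766531, 1.706077, 1.639275, 1.566376, 1.487649, 1.403389, 1.313908, 1.219538, 1.120632, 1.017558, 0.910698, 0.80045, 0.687224, 0.571442, 0.453534, 0.333938, 0.213101, 0.091471, -0.0305, -0.152357, -0.273647, -0.393919, -0.512726, -0.629626, -0.744183, -0.855972, -0.964576, -1.069593, -1.17063, -1.267312, -1.35928, -1.446192, -1.527723, -1.603572, -1.673454, -1.737112, -1.794307, -1.844828, -1.888485, -1.925117, -1.954588, -1.976787, -1.991633, -1.99907].
Lovász: ϑ = −103(-2*cos(pi/103))/(2+-(-1)*2*cos(pi/103)) = 103*cos(pi/103)/(cos(pi/103) + 1).
ϑ(G) ≈ 51.488020467.
Check 51 ≤ 103*cos(pi/103)/(cos(pi/103) + 1) ≤ 52: both strict.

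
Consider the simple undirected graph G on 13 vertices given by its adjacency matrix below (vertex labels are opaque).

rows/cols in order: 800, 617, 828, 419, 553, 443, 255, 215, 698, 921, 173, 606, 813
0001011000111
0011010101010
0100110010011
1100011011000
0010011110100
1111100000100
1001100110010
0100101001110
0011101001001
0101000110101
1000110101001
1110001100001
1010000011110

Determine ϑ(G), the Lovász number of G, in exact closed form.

sqrt(13)

Vertex 800 has 6 neighbors: 419, 443, 255, 173, 606, 813.
deg(215) = 6; N(215) = {617, 553, 255, 921, 173, 606}.
Vertex 419 has 6 neighbors: 800, 617, 443, 255, 698, 921.
Vertex 617 has 6 neighbors: 828, 419, 443, 215, 921, 606.
Every vertex has degree 6 (N=13); strongly regular (13,6,2,3).
spec(A) ≈ [6.0, 1.302776, -2.302776] (distinct, 6 d.p.).
ϑ = −N·λ_min/(λ_max−λ_min) = −13·(-sqrt(13)/2 - 1/2)/(6−(-sqrt(13)/2 - 1/2)) = sqrt(13).
ϑ(G) ≈ 3.6055513.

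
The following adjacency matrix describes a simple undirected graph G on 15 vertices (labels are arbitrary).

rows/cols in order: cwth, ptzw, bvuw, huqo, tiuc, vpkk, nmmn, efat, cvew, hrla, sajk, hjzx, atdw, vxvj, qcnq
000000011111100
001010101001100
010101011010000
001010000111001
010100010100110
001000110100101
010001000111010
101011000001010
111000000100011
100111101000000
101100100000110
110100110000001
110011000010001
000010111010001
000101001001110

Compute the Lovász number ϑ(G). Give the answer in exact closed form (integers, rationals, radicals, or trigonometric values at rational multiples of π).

5

deg(cvew) = 6; N(cvew) = {cwth, ptzw, bvuw, hrla, vxvj, qcnq}.
N(efat) = {cwth, bvuw, tiuc, vpkk, hjzx, vxvj}, |N(efat)| = 6.
N(vxvj) = {tiuc, nmmn, efat, cvew, sajk, qcnq}, |N(vxvj)| = 6.
N(tiuc) = {ptzw, huqo, efat, hrla, atdw, vxvj}, |N(tiuc)| = 6.
deg(v) = 6 for all v (|V|=15); this is K(6,2), the Kneser graph.
A has 3 distinct eigenvalues ≈ [6.0, 1.0, -3.0].
−15·(-3) / ((6)−(-3)) = 5 = ϑ(G).
ϑ(G) ≈ 5.0000000.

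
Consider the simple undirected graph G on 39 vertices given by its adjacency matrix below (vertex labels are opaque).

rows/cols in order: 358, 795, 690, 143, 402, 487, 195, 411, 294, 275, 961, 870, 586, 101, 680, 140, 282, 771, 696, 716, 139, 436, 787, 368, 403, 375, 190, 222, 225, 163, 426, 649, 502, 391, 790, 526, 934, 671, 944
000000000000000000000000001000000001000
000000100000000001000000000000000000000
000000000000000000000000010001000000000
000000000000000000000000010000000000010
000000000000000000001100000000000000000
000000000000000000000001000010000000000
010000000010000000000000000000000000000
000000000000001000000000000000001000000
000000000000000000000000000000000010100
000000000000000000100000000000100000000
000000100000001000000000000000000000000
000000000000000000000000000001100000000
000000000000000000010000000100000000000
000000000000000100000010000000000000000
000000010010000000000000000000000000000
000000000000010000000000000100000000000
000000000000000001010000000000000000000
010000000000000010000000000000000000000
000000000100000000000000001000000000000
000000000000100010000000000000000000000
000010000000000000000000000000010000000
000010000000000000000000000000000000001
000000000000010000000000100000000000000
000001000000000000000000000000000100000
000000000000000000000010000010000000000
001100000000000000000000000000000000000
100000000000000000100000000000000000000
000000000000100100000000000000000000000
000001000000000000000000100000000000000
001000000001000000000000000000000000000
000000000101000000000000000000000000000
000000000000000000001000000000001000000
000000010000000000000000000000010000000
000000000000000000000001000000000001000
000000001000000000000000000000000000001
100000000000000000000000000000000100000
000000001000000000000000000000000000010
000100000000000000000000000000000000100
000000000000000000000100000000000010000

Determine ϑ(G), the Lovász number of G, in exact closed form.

39*cos(pi/39)/(cos(pi/39) + 1)

Vertex 680 has 2 neighbors: 411, 961.
deg(294) = 2; N(294) = {790, 934}.
Vertex 961 has 2 neighbors: 195, 680.
N(282) = {771, 716}, |N(282)| = 2.
deg(v) = 2 for all v (|V|=39); this is C_{39}, the 39-cycle.
The 20 distinct eigenvalues: [2.0, 1.9741, 1.8971, 1.7709, 1.5989, 1.3854, 1.1361, 0.8574, 0.5564, 0.2411, -0.0805, -0.4001, -0.7092, -1.0, -1.2649, -1.497, -1.6904, -1.84, -1.9419, -1.9935].
ϑ = −N·λ_min/(λ_max−λ_min) = −39·(-2*cos(pi/39))/(2−(-2*cos(pi/39))) = 39*cos(pi/39)/(cos(pi/39) + 1).
Numerically 19.46833.
Check 19 ≤ 39*cos(pi/39)/(cos(pi/39) + 1) ≤ 20: both strict.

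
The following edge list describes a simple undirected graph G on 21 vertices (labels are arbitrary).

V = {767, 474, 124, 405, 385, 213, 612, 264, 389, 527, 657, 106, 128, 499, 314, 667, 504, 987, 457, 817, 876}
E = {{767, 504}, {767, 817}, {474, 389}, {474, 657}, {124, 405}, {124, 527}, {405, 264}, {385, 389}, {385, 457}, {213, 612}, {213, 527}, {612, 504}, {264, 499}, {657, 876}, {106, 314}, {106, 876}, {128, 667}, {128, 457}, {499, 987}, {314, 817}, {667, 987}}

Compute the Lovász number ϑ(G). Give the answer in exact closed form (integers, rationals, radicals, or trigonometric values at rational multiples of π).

21*cos(pi/21)/(cos(pi/21) + 1)

Vertex 389 has 2 neighbors: 474, 385.
Vertex 457 has 2 neighbors: 385, 128.
deg(264) = 2; N(264) = {405, 499}.
deg(106) = 2; N(106) = {314, 876}.
21-vertex 2-regular graph: this is C_{21}, the 21-cycle.
A has 11 distinct eigenvalues ≈ [2.0, 1.911, 1.652, 1.247, 0.731, 0.149, -0.445, -1.0, -1.466, -1.802, -1.978].
−21·(-2*cos(pi/21)) / ((2)−(-2*cos(pi/21))) = 21*cos(pi/21)/(cos(pi/21) + 1) = ϑ(G).
ϑ(G) ≈ 10.44103.
Lovász sandwich 10 ≤ 21*cos(pi/21)/(cos(pi/21) + 1) ≤ 11: both strict.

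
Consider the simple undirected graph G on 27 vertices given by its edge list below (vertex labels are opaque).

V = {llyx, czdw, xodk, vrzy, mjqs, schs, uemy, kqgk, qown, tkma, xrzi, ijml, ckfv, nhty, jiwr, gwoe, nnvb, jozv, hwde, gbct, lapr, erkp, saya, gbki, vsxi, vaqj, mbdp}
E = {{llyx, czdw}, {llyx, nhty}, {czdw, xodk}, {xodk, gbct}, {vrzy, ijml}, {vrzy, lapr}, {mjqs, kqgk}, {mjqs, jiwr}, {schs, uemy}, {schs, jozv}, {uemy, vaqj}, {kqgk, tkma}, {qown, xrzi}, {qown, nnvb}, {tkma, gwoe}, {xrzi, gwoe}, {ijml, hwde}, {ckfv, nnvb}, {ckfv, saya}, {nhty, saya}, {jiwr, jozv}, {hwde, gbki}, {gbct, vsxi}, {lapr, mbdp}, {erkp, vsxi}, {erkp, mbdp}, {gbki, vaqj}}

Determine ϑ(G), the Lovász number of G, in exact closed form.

Vertex saya has 2 neighbors: ckfv, nhty.
N(gbct) = {xodk, vsxi}, |N(gbct)| = 2.
Vertex llyx has 2 neighbors: czdw, nhty.
N(nhty) = {llyx, saya}, |N(nhty)| = 2.
2-regular, N=27; connected 2-regular on 27 ⇒ C_{27}.
A has 14 distinct eigenvalues ≈ [2.0, 1.94609, 1.787265, 1.532089, 1.194317, 0.79216, 0.347296, -0.11629, -0.573606, -1.0, -1.372483, -1.670976, -1.879385, -1.986477].
With N=27: ϑ(G) = 27·(-(-1)*2*cos(pi/27))/(2−(-2*cos(pi/27))) = 27*cos(pi/27)/(cos(pi/27) + 1).
≈ 13.4542041 (to 7 d.p.).
Lovász sandwich 13 ≤ 27*cos(pi/27)/(cos(pi/27) + 1) ≤ 14: both strict.

27*cos(pi/27)/(cos(pi/27) + 1)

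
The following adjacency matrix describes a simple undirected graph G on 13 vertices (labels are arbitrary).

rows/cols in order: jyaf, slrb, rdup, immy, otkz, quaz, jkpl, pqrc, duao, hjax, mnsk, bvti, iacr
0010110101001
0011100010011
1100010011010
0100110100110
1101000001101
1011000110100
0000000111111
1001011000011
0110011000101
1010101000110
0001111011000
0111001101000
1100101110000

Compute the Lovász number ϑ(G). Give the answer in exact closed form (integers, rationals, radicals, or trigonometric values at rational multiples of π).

sqrt(13)

N(iacr) = {jyaf, slrb, otkz, jkpl, pqrc, duao}, |N(iacr)| = 6.
deg(hjax) = 6; N(hjax) = {jyaf, rdup, otkz, jkpl, mnsk, bvti}.
deg(duao) = 6; N(duao) = {slrb, rdup, quaz, jkpl, mnsk, iacr}.
N(quaz) = {jyaf, rdup, immy, pqrc, duao, mnsk}, |N(quaz)| = 6.
Regular of degree 6 on 13 vertices: strongly regular (13,6,2,3).
Distinct eigenvalues (to 5 d.p.): [6.0, 1.30278, -2.30278].
Lovász: ϑ = −13(-sqrt(13)/2 - 1/2)/(6+-(-sqrt(13)/2 - 1/2)) = sqrt(13).
≈ 3.60555128 (to 8 d.p.).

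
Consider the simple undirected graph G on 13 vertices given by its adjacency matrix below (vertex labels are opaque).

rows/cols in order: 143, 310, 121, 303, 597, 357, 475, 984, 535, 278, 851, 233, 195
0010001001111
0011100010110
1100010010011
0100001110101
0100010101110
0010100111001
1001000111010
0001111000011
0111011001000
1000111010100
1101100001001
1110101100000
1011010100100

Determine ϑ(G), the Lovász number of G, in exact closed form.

sqrt(13)

N(233) = {143, 310, 121, 597, 475, 984}, |N(233)| = 6.
N(475) = {143, 303, 984, 535, 278, 233}, |N(475)| = 6.
deg(984) = 6; N(984) = {303, 597, 357, 475, 233, 195}.
N(143) = {121, 475, 278, 851, 233, 195}, |N(143)| = 6.
Every vertex has degree 6 (N=13); strongly regular (13,6,2,3).
spec(A) ≈ [6.0, 1.3028, -2.3028] (distinct, 4 d.p.).
λ_max=6, λ_min=-sqrt(13)/2 - 1/2; ϑ = −13·λ_min/(λ_max−λ_min) = sqrt(13).
= 3.6055513… (decimal).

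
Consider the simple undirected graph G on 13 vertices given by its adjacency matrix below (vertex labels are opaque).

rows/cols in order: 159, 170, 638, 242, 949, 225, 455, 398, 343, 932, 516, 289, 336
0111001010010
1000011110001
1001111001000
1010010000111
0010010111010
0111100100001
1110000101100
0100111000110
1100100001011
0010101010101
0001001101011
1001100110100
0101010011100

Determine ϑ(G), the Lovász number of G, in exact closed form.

sqrt(13)

deg(242) = 6; N(242) = {159, 638, 225, 516, 289, 336}.
Vertex 170 has 6 neighbors: 159, 225, 455, 398, 343, 336.
Vertex 343 has 6 neighbors: 159, 170, 949, 932, 289, 336.
Vertex 159 has 6 neighbors: 170, 638, 242, 455, 343, 289.
deg(v) = 6 for all v (|V|=13); strongly regular (13,6,2,3).
spec(A) ≈ [6.0, 1.303, -2.303] (distinct, 3 d.p.).
With N=13: ϑ(G) = 13·(-(-sqrt(13)/2 - 1/2))/(6−(-sqrt(13)/2 - 1/2)) = sqrt(13).
= 3.6056… (decimal).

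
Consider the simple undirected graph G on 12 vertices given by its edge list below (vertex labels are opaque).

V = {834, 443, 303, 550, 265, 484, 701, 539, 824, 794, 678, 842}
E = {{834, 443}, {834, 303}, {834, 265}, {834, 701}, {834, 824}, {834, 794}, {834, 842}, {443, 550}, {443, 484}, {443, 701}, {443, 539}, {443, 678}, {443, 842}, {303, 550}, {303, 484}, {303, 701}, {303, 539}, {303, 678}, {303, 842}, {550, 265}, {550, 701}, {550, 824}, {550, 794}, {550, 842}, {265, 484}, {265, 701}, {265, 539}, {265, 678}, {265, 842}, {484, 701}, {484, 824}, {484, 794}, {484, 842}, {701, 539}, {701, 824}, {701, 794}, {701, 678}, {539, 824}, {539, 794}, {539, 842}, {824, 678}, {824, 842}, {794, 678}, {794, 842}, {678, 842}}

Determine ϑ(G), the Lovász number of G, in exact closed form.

5

N(443) = {834, 550, 484, 701, 539, 678, 842}, |N(443)| = 7.
Vertex 794 has 7 neighbors: 834, 550, 484, 701, 539, 678, 842.
Vertex 842 has 10 neighbors: 834, 443, 303, 550, 265, 484, 539, 824, 794, 678.
N(484) = {443, 303, 265, 701, 824, 794, 842}, |N(484)| = 7.
Complete 3-partite, parts [5, 5, 2]: perfect, ϑ = α = 5.
≈ 5.00000 (to 5 d.p.).
5 ≤ 5 ≤ 5: collapsed.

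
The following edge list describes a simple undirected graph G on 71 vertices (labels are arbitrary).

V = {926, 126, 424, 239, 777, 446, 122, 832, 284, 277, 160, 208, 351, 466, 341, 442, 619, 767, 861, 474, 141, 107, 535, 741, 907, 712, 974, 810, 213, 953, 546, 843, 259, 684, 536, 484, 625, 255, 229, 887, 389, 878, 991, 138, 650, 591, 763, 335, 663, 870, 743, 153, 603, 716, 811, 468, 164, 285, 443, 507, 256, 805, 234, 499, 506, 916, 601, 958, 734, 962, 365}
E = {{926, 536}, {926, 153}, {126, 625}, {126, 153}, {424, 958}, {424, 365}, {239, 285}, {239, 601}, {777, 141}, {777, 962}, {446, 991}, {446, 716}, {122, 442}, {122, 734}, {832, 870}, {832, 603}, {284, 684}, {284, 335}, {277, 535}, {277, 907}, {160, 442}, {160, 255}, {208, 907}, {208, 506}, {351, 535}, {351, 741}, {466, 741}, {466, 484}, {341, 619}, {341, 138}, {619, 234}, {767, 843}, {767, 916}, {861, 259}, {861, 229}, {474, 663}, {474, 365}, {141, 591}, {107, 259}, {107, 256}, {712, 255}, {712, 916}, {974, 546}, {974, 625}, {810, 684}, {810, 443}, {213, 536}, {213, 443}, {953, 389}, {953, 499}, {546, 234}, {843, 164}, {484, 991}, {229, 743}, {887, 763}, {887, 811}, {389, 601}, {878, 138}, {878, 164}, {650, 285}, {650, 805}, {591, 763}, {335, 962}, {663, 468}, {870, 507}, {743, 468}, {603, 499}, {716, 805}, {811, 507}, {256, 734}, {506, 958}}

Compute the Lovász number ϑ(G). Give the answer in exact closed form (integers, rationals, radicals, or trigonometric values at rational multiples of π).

71*cos(pi/71)/(cos(pi/71) + 1)

N(255) = {160, 712}, |N(255)| = 2.
deg(153) = 2; N(153) = {926, 126}.
N(484) = {466, 991}, |N(484)| = 2.
deg(958) = 2; N(958) = {424, 506}.
71-vertex 2-regular graph: connected 2-regular on 71 ⇒ C_{71}.
The 36 distinct eigenvalues: [2.0, 1.9922, 1.9688, 1.9299, 1.876, 1.8074, 1.7246, 1.6284, 1.5194, 1.3985, 1.2666, 1.1249, 0.9743, 0.8162, 0.6516, 0.4819, 0.3085, 0.1326, -0.0442, -0.2208, -0.3956, -0.5673, -0.7346, -0.8961, -1.0507, -1.1969, -1.3339, -1.4604, -1.5754, -1.6781, -1.7677, -1.8435, -1.9048, -1.9513, -1.9824, -1.998].
ϑ = −N·λ_min/(λ_max−λ_min) = −71·(-2*cos(pi/71))/(2−(-2*cos(pi/71))) = 71*cos(pi/71)/(cos(pi/71) + 1).
ϑ(G) ≈ 35.4826.
35 ≤ 71*cos(pi/71)/(cos(pi/71) + 1) ≤ 36: both strict.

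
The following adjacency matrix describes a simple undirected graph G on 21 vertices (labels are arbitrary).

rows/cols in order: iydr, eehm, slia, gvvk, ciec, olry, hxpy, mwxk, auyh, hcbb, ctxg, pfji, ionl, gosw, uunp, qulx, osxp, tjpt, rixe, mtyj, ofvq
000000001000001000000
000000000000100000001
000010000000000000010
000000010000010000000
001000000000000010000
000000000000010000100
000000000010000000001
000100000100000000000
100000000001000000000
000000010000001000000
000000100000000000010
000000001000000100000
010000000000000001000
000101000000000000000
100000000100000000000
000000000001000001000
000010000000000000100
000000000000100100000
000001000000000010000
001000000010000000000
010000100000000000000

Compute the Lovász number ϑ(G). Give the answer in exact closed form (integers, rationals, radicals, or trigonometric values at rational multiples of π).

21*cos(pi/21)/(cos(pi/21) + 1)

Vertex tjpt has 2 neighbors: ionl, qulx.
N(ctxg) = {hxpy, mtyj}, |N(ctxg)| = 2.
deg(ofvq) = 2; N(ofvq) = {eehm, hxpy}.
Vertex olry has 2 neighbors: gosw, rixe.
21-vertex 2-regular graph: connected 2-regular on 21 ⇒ C_{21}.
A has 11 distinct eigenvalues ≈ [2.0, 1.91115, 1.65248, 1.24698, 0.73068, 0.14946, -0.44504, -1.0, -1.4661, -1.80194, -1.97766].
λ_max=2, λ_min=-2*cos(pi/21); ϑ = −21·λ_min/(λ_max−λ_min) = 21*cos(pi/21)/(cos(pi/21) + 1).
≈ 10.4410 (to 4 d.p.).
α=10, χ(Ḡ)=11; ϑ=21*cos(pi/21)/(cos(pi/21) + 1) lies between (both strict).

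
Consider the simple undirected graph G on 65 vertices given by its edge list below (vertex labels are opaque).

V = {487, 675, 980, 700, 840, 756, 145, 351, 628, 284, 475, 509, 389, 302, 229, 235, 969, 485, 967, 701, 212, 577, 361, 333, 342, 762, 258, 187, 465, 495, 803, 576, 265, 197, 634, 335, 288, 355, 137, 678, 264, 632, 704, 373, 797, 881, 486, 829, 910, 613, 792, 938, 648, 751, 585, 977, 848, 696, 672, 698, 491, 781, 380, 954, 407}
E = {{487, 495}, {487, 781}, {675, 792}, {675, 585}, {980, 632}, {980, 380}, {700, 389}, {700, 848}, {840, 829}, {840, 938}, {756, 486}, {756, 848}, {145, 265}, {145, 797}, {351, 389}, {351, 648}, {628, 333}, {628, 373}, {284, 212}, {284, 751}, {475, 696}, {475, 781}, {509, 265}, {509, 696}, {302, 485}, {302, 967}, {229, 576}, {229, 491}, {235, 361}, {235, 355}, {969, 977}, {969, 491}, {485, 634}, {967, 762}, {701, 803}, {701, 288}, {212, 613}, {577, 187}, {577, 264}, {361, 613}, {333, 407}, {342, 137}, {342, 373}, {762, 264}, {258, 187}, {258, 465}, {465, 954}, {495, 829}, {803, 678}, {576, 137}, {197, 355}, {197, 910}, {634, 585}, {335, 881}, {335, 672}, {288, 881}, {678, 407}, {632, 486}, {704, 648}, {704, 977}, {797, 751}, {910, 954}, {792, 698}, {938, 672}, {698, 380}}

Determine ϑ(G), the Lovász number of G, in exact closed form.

deg(333) = 2; N(333) = {628, 407}.
deg(910) = 2; N(910) = {197, 954}.
Vertex 829 has 2 neighbors: 840, 495.
N(781) = {487, 475}, |N(781)| = 2.
65-vertex 2-regular graph: a single 65-cycle (edge-transitive).
The 33 distinct eigenvalues: [2.0, 1.990663, 1.96274, 1.916492, 1.852349, 1.770912, 1.67294, 1.559349, 1.431198, 1.289684, 1.136129, 0.971967, 0.798729, 0.618034, 0.431568, 0.241073, 0.048327, -0.14487, -0.336714, -0.525415, -0.70921, -0.886383, -1.05528, -1.214325, -1.362032, -1.497021, -1.618034, -1.723939, -1.813749, -1.886624, -1.941884, -1.979013, -1.997664].
ϑ = −N·λ_min/(λ_max−λ_min) = −65·(-2*cos(pi/65))/(2−(-2*cos(pi/65))) = 65*cos(pi/65)/(cos(pi/65) + 1).
= 32.48101260… (decimal).
Lovász sandwich 32 ≤ 65*cos(pi/65)/(cos(pi/65) + 1) ≤ 33: both strict.

65*cos(pi/65)/(cos(pi/65) + 1)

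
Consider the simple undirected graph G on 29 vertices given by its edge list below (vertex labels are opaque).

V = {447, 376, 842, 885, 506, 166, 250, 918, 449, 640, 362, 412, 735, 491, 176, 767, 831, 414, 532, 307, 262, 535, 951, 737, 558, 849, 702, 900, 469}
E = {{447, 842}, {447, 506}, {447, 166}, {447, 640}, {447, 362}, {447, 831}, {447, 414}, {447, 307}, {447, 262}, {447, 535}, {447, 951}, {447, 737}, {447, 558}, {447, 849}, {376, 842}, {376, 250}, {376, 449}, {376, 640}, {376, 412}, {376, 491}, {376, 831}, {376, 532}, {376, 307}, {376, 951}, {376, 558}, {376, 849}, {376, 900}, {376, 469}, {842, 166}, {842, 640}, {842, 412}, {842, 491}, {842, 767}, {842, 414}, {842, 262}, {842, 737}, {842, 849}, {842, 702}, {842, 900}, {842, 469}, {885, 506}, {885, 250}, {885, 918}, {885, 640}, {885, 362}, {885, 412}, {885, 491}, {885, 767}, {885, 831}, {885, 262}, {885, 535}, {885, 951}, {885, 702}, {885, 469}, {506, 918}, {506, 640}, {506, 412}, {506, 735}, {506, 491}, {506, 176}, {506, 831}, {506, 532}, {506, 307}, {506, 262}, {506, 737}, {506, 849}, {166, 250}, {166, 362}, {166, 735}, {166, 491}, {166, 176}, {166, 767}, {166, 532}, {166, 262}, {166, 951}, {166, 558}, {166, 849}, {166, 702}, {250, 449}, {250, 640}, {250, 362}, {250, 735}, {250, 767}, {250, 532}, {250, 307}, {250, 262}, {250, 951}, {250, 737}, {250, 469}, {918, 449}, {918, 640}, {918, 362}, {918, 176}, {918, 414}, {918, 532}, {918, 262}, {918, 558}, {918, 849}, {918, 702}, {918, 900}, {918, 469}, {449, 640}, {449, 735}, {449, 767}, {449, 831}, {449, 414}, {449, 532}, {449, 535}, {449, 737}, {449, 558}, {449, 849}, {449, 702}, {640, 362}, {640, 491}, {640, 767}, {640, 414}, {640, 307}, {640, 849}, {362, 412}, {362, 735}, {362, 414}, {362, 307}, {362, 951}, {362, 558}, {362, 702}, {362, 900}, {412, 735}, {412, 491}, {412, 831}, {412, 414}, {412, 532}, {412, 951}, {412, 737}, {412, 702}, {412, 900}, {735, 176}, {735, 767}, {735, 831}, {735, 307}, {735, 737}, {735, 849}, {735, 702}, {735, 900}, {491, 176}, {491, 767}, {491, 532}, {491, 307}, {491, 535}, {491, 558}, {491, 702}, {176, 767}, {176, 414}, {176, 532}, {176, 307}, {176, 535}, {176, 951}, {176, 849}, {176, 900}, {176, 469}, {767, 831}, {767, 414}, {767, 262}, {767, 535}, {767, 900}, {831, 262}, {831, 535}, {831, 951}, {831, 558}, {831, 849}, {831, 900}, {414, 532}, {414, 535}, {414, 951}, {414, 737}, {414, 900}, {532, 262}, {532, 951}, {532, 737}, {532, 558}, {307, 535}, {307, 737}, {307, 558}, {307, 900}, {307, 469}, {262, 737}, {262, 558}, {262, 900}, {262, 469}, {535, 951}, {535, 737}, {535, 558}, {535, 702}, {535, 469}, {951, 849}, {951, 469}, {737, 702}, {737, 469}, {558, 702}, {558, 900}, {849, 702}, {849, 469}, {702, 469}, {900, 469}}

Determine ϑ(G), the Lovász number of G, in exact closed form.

N(447) = {842, 506, 166, 640, 362, 831, 414, 307, 262, 535, 951, 737, 558, 849}, |N(447)| = 14.
Vertex 376 has 14 neighbors: 842, 250, 449, 640, 412, 491, 831, 532, 307, 951, 558, 849, 900, 469.
deg(307) = 14; N(307) = {447, 376, 506, 250, 640, 362, 735, 491, 176, 535, 737, 558, 900, 469}.
N(176) = {506, 166, 918, 735, 491, 767, 414, 532, 307, 535, 951, 849, 900, 469}, |N(176)| = 14.
29-vertex 14-regular graph: SR(29,14,6,7) — a Paley graph.
Distinct eigenvalues (to 4 d.p.): [14.0, 2.1926, -3.1926].
With N=29: ϑ(G) = 29·(-(-sqrt(29)/2 - 1/2))/(14−(-sqrt(29)/2 - 1/2)) = sqrt(29).
ϑ(G) ≈ 5.3852.

sqrt(29)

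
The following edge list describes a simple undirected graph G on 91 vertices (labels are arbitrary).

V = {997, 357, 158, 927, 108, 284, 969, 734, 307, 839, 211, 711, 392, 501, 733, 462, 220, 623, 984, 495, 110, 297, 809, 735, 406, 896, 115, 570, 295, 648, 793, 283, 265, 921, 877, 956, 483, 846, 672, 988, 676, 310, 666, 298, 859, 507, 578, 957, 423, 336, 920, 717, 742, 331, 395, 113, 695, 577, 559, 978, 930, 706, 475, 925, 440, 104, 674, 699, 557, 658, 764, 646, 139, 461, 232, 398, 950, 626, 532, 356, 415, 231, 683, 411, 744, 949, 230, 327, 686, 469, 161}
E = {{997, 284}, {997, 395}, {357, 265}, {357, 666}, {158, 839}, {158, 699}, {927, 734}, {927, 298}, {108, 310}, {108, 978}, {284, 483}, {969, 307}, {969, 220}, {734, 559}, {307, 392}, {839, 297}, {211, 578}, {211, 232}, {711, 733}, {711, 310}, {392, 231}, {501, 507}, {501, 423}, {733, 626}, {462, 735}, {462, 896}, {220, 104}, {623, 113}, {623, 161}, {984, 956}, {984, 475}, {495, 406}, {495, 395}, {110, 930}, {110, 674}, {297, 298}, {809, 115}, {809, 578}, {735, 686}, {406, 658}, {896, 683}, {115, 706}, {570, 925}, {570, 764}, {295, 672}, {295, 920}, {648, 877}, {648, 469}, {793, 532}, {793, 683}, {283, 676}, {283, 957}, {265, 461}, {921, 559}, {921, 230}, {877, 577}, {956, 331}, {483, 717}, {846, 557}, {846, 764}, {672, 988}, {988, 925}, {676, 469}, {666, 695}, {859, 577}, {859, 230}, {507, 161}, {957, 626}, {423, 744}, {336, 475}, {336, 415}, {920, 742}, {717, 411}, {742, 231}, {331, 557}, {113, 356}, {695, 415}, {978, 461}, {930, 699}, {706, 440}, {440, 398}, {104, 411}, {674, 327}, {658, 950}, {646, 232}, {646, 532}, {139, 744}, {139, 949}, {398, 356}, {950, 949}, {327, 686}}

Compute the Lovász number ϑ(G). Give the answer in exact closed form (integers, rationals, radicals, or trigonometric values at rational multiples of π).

Vertex 139 has 2 neighbors: 744, 949.
Vertex 578 has 2 neighbors: 211, 809.
N(956) = {984, 331}, |N(956)| = 2.
N(927) = {734, 298}, |N(927)| = 2.
deg(v) = 2 for all v (|V|=91); the odd cycle C_{91}.
A has 46 distinct eigenvalues ≈ [2.0, 1.9952, 1.981, 1.9572, 1.9242, 1.882, 1.8308, 1.7709, 1.7026, 1.6261, 1.5419, 1.4504, 1.3519, 1.247, 1.1361, 1.0199, 0.8987, 0.7733, 0.6442, 0.5121, 0.3775, 0.2411, 0.1035, -0.0345, -0.1724, -0.3095, -0.445, -0.5785, -0.7092, -0.8365, -0.9599, -1.0786, -1.1923, -1.3002, -1.402, -1.497, -1.585, -1.6653, -1.7378, -1.8019, -1.8575, -1.9042, -1.9419, -1.9703, -1.9893, -1.9988].
Lovász (edge-transitive): ϑ = −91·(-2*cos(pi/91))/((2)−(-2*cos(pi/91))) = 91*cos(pi/91)/(cos(pi/91) + 1).
≈ 45.4864 (to 4 d.p.).
Sandwich: α(G)=45 ≤ ϑ(G)=91*cos(pi/91)/(cos(pi/91) + 1) ≤ χ(Ḡ)=46 (both strict).

91*cos(pi/91)/(cos(pi/91) + 1)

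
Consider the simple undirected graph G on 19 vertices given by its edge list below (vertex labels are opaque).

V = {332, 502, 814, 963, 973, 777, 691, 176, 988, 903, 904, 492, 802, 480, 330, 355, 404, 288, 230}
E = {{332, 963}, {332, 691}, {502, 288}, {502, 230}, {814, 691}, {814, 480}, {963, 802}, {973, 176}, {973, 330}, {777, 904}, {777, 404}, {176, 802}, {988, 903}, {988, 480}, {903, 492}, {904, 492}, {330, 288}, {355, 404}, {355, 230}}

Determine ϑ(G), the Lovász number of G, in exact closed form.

Vertex 176 has 2 neighbors: 973, 802.
deg(988) = 2; N(988) = {903, 480}.
N(332) = {963, 691}, |N(332)| = 2.
deg(904) = 2; N(904) = {777, 492}.
deg(v) = 2 for all v (|V|=19); the odd cycle C_{19}.
The 10 distinct eigenvalues: [2.0, 1.8916, 1.5783, 1.0939, 0.491, -0.1652, -0.8034, -1.3546, -1.7589, -1.9727].
Lovász: ϑ = −19(-2*cos(pi/19))/(2+-(-1)*2*cos(pi/19)) = 19*cos(pi/19)/(cos(pi/19) + 1).
Numerically 9.4347714.
Sandwich: α(G)=9 ≤ ϑ(G)=19*cos(pi/19)/(cos(pi/19) + 1) ≤ χ(Ḡ)=10 (both strict).

19*cos(pi/19)/(cos(pi/19) + 1)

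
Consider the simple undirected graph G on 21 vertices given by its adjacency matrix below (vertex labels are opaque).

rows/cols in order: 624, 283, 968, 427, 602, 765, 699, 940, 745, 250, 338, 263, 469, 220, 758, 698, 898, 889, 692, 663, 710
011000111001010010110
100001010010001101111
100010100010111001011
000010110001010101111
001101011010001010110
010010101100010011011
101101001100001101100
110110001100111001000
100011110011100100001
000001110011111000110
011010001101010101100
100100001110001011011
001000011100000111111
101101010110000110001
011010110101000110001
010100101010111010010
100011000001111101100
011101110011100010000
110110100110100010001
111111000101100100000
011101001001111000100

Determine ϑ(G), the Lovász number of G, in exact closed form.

6

Vertex 427 has 10 neighbors: 602, 699, 940, 263, 220, 698, 889, 692, 663, 710.
deg(283) = 10; N(283) = {624, 765, 940, 338, 758, 698, 889, 692, 663, 710}.
N(699) = {624, 968, 427, 765, 745, 250, 758, 698, 889, 692}, |N(699)| = 10.
deg(940) = 10; N(940) = {624, 283, 427, 602, 745, 250, 469, 220, 758, 889}.
10-regular, N=21; Kneser-type, 2-subsets of [7].
Distinct eigenvalues (to 4 d.p.): [10.0, 1.0, -4.0].
Lovász (edge-transitive): ϑ = −21·(-4)/((10)−(-4)) = 6.
= 6.0000000… (decimal).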